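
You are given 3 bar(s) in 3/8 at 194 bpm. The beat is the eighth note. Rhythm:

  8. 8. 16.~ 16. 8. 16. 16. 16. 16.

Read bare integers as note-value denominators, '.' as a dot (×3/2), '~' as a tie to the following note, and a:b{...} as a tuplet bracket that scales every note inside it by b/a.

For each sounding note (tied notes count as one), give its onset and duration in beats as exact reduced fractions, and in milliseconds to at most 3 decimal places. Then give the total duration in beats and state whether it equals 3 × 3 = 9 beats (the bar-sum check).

1) 0.0ms=0b +463.918ms=3/2b
2) 463.918ms=3/2b +463.918ms=3/2b
3) 927.835ms=3b +463.918ms=3/2b
4) 1391.753ms=9/2b +463.918ms=3/2b
5) 1855.67ms=6b +231.959ms=3/4b
6) 2087.629ms=27/4b +231.959ms=3/4b
7) 2319.588ms=15/2b +231.959ms=3/4b
8) 2551.546ms=33/4b +231.959ms=3/4b
Σ=9b of 9 (194bpm 3/8) — PASS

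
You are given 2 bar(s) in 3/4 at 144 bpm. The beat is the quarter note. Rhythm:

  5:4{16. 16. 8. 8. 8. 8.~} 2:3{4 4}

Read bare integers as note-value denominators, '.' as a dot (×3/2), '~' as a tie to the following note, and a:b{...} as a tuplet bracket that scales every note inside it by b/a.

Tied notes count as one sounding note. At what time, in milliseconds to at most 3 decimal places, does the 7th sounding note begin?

note 7 onset = 9/2b = 1875.0ms

1. 0.0ms @ 0 + 125.0ms (3/10)
2. 125.0ms @ 3/10 + 125.0ms (3/10)
3. 250.0ms @ 3/5 + 250.0ms (3/5)
4. 500.0ms @ 6/5 + 250.0ms (3/5)
5. 750.0ms @ 9/5 + 250.0ms (3/5)
6. 1000.0ms @ 12/5 + 875.0ms (21/10)
7. 1875.0ms @ 9/2 + 625.0ms (3/2)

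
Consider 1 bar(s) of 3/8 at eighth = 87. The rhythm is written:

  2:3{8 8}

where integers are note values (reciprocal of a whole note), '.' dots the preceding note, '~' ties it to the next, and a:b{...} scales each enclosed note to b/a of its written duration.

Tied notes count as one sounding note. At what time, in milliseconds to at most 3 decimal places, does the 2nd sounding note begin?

1. 0.0ms @ 0 + 1034.483ms (3/2)
2. 1034.483ms @ 3/2 + 1034.483ms (3/2)

note 2 onset = 3/2b = 1034.483ms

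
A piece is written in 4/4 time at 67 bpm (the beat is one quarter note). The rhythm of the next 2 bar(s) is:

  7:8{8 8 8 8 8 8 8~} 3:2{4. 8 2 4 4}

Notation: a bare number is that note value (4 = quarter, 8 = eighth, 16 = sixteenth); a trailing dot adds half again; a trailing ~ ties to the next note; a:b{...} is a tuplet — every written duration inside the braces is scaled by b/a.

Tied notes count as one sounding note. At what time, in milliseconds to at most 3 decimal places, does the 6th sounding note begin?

1. 0.0ms @ 0 + 511.727ms (4/7)
2. 511.727ms @ 4/7 + 511.727ms (4/7)
3. 1023.454ms @ 8/7 + 511.727ms (4/7)
4. 1535.181ms @ 12/7 + 511.727ms (4/7)
5. 2046.908ms @ 16/7 + 511.727ms (4/7)
6. 2558.635ms @ 20/7 + 511.727ms (4/7)
7. 3070.362ms @ 24/7 + 1407.249ms (11/7)
8. 4477.612ms @ 5 + 298.507ms (1/3)
9. 4776.119ms @ 16/3 + 1194.03ms (4/3)
10. 5970.149ms @ 20/3 + 597.015ms (2/3)
11. 6567.164ms @ 22/3 + 597.015ms (2/3)

note 6 onset = 20/7b = 2558.635ms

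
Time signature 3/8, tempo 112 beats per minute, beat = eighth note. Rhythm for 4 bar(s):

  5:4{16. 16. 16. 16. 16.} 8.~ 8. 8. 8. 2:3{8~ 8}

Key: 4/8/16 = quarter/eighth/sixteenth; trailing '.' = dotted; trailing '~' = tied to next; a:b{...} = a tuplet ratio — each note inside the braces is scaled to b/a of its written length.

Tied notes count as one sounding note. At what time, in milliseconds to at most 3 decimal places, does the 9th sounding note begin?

1. 0.0ms @ 0 + 321.429ms (3/5)
2. 321.429ms @ 3/5 + 321.429ms (3/5)
3. 642.857ms @ 6/5 + 321.429ms (3/5)
4. 964.286ms @ 9/5 + 321.429ms (3/5)
5. 1285.714ms @ 12/5 + 321.429ms (3/5)
6. 1607.143ms @ 3 + 1607.143ms (3)
7. 3214.286ms @ 6 + 803.571ms (3/2)
8. 4017.857ms @ 15/2 + 803.571ms (3/2)
9. 4821.429ms @ 9 + 1607.143ms (3)

note 9 onset = 9b = 4821.429ms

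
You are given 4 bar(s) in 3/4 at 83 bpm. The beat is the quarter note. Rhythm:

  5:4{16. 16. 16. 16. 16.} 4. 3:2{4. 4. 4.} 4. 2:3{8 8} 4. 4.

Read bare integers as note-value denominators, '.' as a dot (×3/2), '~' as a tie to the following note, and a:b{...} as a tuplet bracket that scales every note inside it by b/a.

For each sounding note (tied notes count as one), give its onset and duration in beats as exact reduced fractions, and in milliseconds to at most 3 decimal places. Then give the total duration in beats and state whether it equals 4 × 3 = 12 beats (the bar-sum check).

1) 0.0ms=0b +216.867ms=3/10b
2) 216.867ms=3/10b +216.867ms=3/10b
3) 433.735ms=3/5b +216.867ms=3/10b
4) 650.602ms=9/10b +216.867ms=3/10b
5) 867.47ms=6/5b +216.867ms=3/10b
6) 1084.337ms=3/2b +1084.337ms=3/2b
7) 2168.675ms=3b +722.892ms=1b
8) 2891.566ms=4b +722.892ms=1b
9) 3614.458ms=5b +722.892ms=1b
10) 4337.349ms=6b +1084.337ms=3/2b
11) 5421.687ms=15/2b +542.169ms=3/4b
12) 5963.855ms=33/4b +542.169ms=3/4b
13) 6506.024ms=9b +1084.337ms=3/2b
14) 7590.361ms=21/2b +1084.337ms=3/2b
Σ=12b of 12 (83bpm 3/4) — PASS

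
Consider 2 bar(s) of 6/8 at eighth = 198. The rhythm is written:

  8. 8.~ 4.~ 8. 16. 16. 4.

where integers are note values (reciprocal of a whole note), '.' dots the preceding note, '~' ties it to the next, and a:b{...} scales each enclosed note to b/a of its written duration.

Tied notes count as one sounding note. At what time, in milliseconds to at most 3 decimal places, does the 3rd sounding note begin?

note 3 onset = 15/2b = 2272.727ms

1. 0.0ms @ 0 + 454.545ms (3/2)
2. 454.545ms @ 3/2 + 1818.182ms (6)
3. 2272.727ms @ 15/2 + 227.273ms (3/4)
4. 2500.0ms @ 33/4 + 227.273ms (3/4)
5. 2727.273ms @ 9 + 909.091ms (3)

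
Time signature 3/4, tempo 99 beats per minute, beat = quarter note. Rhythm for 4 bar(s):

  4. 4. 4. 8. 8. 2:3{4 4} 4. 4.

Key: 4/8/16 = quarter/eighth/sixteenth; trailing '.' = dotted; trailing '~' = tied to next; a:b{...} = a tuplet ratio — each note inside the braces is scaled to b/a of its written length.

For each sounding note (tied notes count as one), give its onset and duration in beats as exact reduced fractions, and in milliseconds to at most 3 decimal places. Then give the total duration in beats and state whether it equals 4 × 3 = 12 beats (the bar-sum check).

1) 0.0ms=0b +909.091ms=3/2b
2) 909.091ms=3/2b +909.091ms=3/2b
3) 1818.182ms=3b +909.091ms=3/2b
4) 2727.273ms=9/2b +454.545ms=3/4b
5) 3181.818ms=21/4b +454.545ms=3/4b
6) 3636.364ms=6b +909.091ms=3/2b
7) 4545.455ms=15/2b +909.091ms=3/2b
8) 5454.545ms=9b +909.091ms=3/2b
9) 6363.636ms=21/2b +909.091ms=3/2b
Σ=12b of 12 (99bpm 3/4) — PASS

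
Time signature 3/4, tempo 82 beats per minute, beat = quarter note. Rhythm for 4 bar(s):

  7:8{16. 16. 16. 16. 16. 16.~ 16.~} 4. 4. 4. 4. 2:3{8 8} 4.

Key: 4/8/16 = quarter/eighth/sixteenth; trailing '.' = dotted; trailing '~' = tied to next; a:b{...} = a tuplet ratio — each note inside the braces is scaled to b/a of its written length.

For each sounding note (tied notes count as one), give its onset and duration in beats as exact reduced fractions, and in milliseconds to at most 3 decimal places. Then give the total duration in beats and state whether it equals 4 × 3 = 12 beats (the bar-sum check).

1) 0.0ms=0b +313.589ms=3/7b
2) 313.589ms=3/7b +313.589ms=3/7b
3) 627.178ms=6/7b +313.589ms=3/7b
4) 940.767ms=9/7b +313.589ms=3/7b
5) 1254.355ms=12/7b +313.589ms=3/7b
6) 1567.944ms=15/7b +1724.739ms=33/14b
7) 3292.683ms=9/2b +1097.561ms=3/2b
8) 4390.244ms=6b +1097.561ms=3/2b
9) 5487.805ms=15/2b +1097.561ms=3/2b
10) 6585.366ms=9b +548.78ms=3/4b
11) 7134.146ms=39/4b +548.78ms=3/4b
12) 7682.927ms=21/2b +1097.561ms=3/2b
Σ=12b of 12 (82bpm 3/4) — PASS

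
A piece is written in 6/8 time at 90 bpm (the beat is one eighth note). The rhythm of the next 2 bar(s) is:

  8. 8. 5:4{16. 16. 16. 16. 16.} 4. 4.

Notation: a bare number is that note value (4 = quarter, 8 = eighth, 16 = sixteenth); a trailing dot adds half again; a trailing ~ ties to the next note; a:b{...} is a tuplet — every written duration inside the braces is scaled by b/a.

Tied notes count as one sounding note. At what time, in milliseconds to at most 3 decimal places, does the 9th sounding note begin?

1. 0.0ms @ 0 + 1000.0ms (3/2)
2. 1000.0ms @ 3/2 + 1000.0ms (3/2)
3. 2000.0ms @ 3 + 400.0ms (3/5)
4. 2400.0ms @ 18/5 + 400.0ms (3/5)
5. 2800.0ms @ 21/5 + 400.0ms (3/5)
6. 3200.0ms @ 24/5 + 400.0ms (3/5)
7. 3600.0ms @ 27/5 + 400.0ms (3/5)
8. 4000.0ms @ 6 + 2000.0ms (3)
9. 6000.0ms @ 9 + 2000.0ms (3)

note 9 onset = 9b = 6000.0ms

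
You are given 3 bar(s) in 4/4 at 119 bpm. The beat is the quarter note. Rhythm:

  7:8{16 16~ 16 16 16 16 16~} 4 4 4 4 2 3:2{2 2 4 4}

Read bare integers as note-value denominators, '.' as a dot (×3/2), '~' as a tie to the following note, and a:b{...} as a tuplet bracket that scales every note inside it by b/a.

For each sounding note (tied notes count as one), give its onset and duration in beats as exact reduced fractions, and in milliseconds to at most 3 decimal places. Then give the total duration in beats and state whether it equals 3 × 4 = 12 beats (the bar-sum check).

1) 0.0ms=0b +144.058ms=2/7b
2) 144.058ms=2/7b +288.115ms=4/7b
3) 432.173ms=6/7b +144.058ms=2/7b
4) 576.23ms=8/7b +144.058ms=2/7b
5) 720.288ms=10/7b +144.058ms=2/7b
6) 864.346ms=12/7b +648.259ms=9/7b
7) 1512.605ms=3b +504.202ms=1b
8) 2016.807ms=4b +504.202ms=1b
9) 2521.008ms=5b +504.202ms=1b
10) 3025.21ms=6b +1008.403ms=2b
11) 4033.613ms=8b +672.269ms=4/3b
12) 4705.882ms=28/3b +672.269ms=4/3b
13) 5378.151ms=32/3b +336.134ms=2/3b
14) 5714.286ms=34/3b +336.134ms=2/3b
Σ=12b of 12 (119bpm 4/4) — PASS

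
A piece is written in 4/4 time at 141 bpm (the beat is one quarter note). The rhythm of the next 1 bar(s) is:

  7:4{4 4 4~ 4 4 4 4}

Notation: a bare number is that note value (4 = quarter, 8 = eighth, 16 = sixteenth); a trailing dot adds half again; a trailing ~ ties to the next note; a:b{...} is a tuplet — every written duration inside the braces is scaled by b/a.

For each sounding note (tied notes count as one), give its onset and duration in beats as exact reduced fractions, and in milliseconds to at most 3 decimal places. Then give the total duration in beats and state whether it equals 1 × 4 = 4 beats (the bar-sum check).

1) 0.0ms=0b +243.161ms=4/7b
2) 243.161ms=4/7b +243.161ms=4/7b
3) 486.322ms=8/7b +486.322ms=8/7b
4) 972.644ms=16/7b +243.161ms=4/7b
5) 1215.805ms=20/7b +243.161ms=4/7b
6) 1458.967ms=24/7b +243.161ms=4/7b
Σ=4b of 4 (141bpm 4/4) — PASS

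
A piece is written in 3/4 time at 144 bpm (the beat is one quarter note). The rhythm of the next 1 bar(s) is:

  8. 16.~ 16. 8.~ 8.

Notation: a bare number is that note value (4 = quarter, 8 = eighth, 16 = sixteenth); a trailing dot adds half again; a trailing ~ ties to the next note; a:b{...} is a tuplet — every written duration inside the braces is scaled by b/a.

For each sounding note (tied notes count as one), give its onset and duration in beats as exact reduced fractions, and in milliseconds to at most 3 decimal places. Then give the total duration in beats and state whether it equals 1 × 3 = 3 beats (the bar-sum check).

1) 0.0ms=0b +312.5ms=3/4b
2) 312.5ms=3/4b +312.5ms=3/4b
3) 625.0ms=3/2b +625.0ms=3/2b
Σ=3b of 3 (144bpm 3/4) — PASS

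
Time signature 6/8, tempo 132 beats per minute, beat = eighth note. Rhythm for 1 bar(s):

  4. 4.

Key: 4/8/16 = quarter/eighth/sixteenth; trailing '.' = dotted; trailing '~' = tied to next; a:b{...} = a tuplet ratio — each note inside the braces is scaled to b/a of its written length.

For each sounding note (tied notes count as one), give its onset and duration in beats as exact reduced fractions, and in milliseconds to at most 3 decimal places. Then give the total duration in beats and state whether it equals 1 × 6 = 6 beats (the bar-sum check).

1) 0.0ms=0b +1363.636ms=3b
2) 1363.636ms=3b +1363.636ms=3b
Σ=6b of 6 (132bpm 6/8) — PASS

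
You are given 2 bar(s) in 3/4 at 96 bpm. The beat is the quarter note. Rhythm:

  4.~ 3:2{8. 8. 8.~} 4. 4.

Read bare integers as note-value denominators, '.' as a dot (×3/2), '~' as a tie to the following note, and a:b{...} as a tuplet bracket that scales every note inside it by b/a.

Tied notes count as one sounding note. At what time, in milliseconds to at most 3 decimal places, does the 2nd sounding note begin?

note 2 onset = 2b = 1250.0ms

1. 0.0ms @ 0 + 1250.0ms (2)
2. 1250.0ms @ 2 + 312.5ms (1/2)
3. 1562.5ms @ 5/2 + 1250.0ms (2)
4. 2812.5ms @ 9/2 + 937.5ms (3/2)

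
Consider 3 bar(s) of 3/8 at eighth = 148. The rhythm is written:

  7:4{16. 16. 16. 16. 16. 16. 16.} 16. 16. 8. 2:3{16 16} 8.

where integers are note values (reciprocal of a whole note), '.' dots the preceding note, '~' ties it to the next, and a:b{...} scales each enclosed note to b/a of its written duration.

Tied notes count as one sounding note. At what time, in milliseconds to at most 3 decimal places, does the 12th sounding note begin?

1. 0.0ms @ 0 + 173.745ms (3/7)
2. 173.745ms @ 3/7 + 173.745ms (3/7)
3. 347.49ms @ 6/7 + 173.745ms (3/7)
4. 521.236ms @ 9/7 + 173.745ms (3/7)
5. 694.981ms @ 12/7 + 173.745ms (3/7)
6. 868.726ms @ 15/7 + 173.745ms (3/7)
7. 1042.471ms @ 18/7 + 173.745ms (3/7)
8. 1216.216ms @ 3 + 304.054ms (3/4)
9. 1520.27ms @ 15/4 + 304.054ms (3/4)
10. 1824.324ms @ 9/2 + 608.108ms (3/2)
11. 2432.432ms @ 6 + 304.054ms (3/4)
12. 2736.486ms @ 27/4 + 304.054ms (3/4)
13. 3040.541ms @ 15/2 + 608.108ms (3/2)

note 12 onset = 27/4b = 2736.486ms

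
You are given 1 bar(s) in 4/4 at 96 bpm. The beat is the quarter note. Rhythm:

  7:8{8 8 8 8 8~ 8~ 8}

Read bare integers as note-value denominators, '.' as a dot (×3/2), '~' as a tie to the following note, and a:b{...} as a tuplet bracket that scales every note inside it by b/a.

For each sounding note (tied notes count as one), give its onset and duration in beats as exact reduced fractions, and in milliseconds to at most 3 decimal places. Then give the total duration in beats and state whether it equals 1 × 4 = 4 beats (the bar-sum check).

1) 0.0ms=0b +357.143ms=4/7b
2) 357.143ms=4/7b +357.143ms=4/7b
3) 714.286ms=8/7b +357.143ms=4/7b
4) 1071.429ms=12/7b +357.143ms=4/7b
5) 1428.571ms=16/7b +1071.429ms=12/7b
Σ=4b of 4 (96bpm 4/4) — PASS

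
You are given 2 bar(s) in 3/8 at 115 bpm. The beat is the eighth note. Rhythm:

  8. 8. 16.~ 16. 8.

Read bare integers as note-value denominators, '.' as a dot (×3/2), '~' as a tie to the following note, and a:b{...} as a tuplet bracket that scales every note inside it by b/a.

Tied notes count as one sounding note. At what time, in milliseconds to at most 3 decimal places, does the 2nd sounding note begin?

note 2 onset = 3/2b = 782.609ms

1. 0.0ms @ 0 + 782.609ms (3/2)
2. 782.609ms @ 3/2 + 782.609ms (3/2)
3. 1565.217ms @ 3 + 782.609ms (3/2)
4. 2347.826ms @ 9/2 + 782.609ms (3/2)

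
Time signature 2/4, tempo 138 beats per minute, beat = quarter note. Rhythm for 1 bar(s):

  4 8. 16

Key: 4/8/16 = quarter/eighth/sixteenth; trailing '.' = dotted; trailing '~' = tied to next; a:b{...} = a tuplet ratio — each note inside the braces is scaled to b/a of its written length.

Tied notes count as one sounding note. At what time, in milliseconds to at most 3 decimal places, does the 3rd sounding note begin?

note 3 onset = 7/4b = 760.87ms

1. 0.0ms @ 0 + 434.783ms (1)
2. 434.783ms @ 1 + 326.087ms (3/4)
3. 760.87ms @ 7/4 + 108.696ms (1/4)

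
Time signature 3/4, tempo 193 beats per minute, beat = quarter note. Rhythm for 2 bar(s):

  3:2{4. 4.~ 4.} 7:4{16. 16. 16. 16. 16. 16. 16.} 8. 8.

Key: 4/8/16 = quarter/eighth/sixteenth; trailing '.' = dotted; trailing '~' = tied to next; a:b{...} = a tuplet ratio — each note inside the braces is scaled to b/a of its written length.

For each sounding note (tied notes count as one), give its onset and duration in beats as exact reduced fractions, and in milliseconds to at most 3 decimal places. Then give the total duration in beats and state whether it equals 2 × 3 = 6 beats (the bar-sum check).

1) 0.0ms=0b +310.881ms=1b
2) 310.881ms=1b +621.762ms=2b
3) 932.642ms=3b +66.617ms=3/14b
4) 999.26ms=45/14b +66.617ms=3/14b
5) 1065.877ms=24/7b +66.617ms=3/14b
6) 1132.494ms=51/14b +66.617ms=3/14b
7) 1199.112ms=27/7b +66.617ms=3/14b
8) 1265.729ms=57/14b +66.617ms=3/14b
9) 1332.346ms=30/7b +66.617ms=3/14b
10) 1398.964ms=9/2b +233.161ms=3/4b
11) 1632.124ms=21/4b +233.161ms=3/4b
Σ=6b of 6 (193bpm 3/4) — PASS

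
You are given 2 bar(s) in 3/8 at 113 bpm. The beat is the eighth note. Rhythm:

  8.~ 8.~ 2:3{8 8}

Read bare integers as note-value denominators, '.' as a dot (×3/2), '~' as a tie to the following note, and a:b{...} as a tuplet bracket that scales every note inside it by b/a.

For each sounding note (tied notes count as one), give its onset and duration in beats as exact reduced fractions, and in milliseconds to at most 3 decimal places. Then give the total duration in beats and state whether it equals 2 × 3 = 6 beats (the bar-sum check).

1) 0.0ms=0b +2389.381ms=9/2b
2) 2389.381ms=9/2b +796.46ms=3/2b
Σ=6b of 6 (113bpm 3/8) — PASS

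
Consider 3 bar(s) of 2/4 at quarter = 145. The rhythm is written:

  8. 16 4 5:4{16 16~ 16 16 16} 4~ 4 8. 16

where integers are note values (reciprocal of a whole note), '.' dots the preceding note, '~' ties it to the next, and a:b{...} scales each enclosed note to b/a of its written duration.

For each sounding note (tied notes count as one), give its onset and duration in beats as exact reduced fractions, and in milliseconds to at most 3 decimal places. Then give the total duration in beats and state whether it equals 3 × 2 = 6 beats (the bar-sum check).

1) 0.0ms=0b +310.345ms=3/4b
2) 310.345ms=3/4b +103.448ms=1/4b
3) 413.793ms=1b +413.793ms=1b
4) 827.586ms=2b +82.759ms=1/5b
5) 910.345ms=11/5b +165.517ms=2/5b
6) 1075.862ms=13/5b +82.759ms=1/5b
7) 1158.621ms=14/5b +82.759ms=1/5b
8) 1241.379ms=3b +827.586ms=2b
9) 2068.966ms=5b +310.345ms=3/4b
10) 2379.31ms=23/4b +103.448ms=1/4b
Σ=6b of 6 (145bpm 2/4) — PASS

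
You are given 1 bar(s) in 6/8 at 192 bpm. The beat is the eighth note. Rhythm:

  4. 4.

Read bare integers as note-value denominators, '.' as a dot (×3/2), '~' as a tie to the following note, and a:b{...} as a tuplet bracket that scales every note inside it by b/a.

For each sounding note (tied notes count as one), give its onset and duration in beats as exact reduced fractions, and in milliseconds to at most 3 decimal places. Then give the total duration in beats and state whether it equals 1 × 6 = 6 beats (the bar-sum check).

1) 0.0ms=0b +937.5ms=3b
2) 937.5ms=3b +937.5ms=3b
Σ=6b of 6 (192bpm 6/8) — PASS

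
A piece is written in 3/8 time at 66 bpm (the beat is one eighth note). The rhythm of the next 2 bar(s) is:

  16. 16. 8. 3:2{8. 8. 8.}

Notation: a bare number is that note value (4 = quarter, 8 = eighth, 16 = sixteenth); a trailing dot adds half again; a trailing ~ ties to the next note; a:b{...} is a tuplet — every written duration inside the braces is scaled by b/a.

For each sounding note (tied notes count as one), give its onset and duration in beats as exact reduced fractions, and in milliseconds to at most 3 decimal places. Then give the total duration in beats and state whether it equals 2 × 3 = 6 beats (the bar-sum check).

1) 0.0ms=0b +681.818ms=3/4b
2) 681.818ms=3/4b +681.818ms=3/4b
3) 1363.636ms=3/2b +1363.636ms=3/2b
4) 2727.273ms=3b +909.091ms=1b
5) 3636.364ms=4b +909.091ms=1b
6) 4545.455ms=5b +909.091ms=1b
Σ=6b of 6 (66bpm 3/8) — PASS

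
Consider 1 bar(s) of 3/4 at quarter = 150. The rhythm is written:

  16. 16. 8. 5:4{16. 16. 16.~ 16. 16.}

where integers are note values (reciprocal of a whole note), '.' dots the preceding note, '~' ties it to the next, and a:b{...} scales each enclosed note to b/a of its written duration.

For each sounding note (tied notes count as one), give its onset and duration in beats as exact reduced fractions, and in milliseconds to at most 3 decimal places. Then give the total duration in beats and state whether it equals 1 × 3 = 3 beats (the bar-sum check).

1) 0.0ms=0b +150.0ms=3/8b
2) 150.0ms=3/8b +150.0ms=3/8b
3) 300.0ms=3/4b +300.0ms=3/4b
4) 600.0ms=3/2b +120.0ms=3/10b
5) 720.0ms=9/5b +120.0ms=3/10b
6) 840.0ms=21/10b +240.0ms=3/5b
7) 1080.0ms=27/10b +120.0ms=3/10b
Σ=3b of 3 (150bpm 3/4) — PASS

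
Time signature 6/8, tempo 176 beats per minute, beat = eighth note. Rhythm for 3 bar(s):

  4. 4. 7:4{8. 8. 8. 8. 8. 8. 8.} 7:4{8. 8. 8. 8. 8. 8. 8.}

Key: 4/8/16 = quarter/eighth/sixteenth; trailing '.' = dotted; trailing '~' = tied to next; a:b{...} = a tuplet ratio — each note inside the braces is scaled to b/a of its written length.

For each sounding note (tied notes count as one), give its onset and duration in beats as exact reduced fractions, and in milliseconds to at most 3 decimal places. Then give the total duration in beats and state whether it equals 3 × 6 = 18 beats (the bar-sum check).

1) 0.0ms=0b +1022.727ms=3b
2) 1022.727ms=3b +1022.727ms=3b
3) 2045.455ms=6b +292.208ms=6/7b
4) 2337.662ms=48/7b +292.208ms=6/7b
5) 2629.87ms=54/7b +292.208ms=6/7b
6) 2922.078ms=60/7b +292.208ms=6/7b
7) 3214.286ms=66/7b +292.208ms=6/7b
8) 3506.494ms=72/7b +292.208ms=6/7b
9) 3798.701ms=78/7b +292.208ms=6/7b
10) 4090.909ms=12b +292.208ms=6/7b
11) 4383.117ms=90/7b +292.208ms=6/7b
12) 4675.325ms=96/7b +292.208ms=6/7b
13) 4967.532ms=102/7b +292.208ms=6/7b
14) 5259.74ms=108/7b +292.208ms=6/7b
15) 5551.948ms=114/7b +292.208ms=6/7b
16) 5844.156ms=120/7b +292.208ms=6/7b
Σ=18b of 18 (176bpm 6/8) — PASS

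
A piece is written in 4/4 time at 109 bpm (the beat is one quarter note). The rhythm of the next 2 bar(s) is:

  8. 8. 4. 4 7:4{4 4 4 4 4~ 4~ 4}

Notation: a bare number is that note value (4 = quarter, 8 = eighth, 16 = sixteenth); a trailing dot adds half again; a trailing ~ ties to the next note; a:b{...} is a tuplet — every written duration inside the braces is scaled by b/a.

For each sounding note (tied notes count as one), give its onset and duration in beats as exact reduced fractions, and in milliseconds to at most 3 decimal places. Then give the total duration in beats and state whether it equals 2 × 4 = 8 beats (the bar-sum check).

1) 0.0ms=0b +412.844ms=3/4b
2) 412.844ms=3/4b +412.844ms=3/4b
3) 825.688ms=3/2b +825.688ms=3/2b
4) 1651.376ms=3b +550.459ms=1b
5) 2201.835ms=4b +314.548ms=4/7b
6) 2516.383ms=32/7b +314.548ms=4/7b
7) 2830.931ms=36/7b +314.548ms=4/7b
8) 3145.478ms=40/7b +314.548ms=4/7b
9) 3460.026ms=44/7b +943.644ms=12/7b
Σ=8b of 8 (109bpm 4/4) — PASS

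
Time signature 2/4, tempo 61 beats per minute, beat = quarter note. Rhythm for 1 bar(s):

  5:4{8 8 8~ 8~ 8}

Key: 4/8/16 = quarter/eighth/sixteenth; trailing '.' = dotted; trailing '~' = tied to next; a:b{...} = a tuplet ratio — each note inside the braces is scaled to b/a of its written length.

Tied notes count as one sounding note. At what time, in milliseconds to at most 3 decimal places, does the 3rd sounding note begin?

note 3 onset = 4/5b = 786.885ms

1. 0.0ms @ 0 + 393.443ms (2/5)
2. 393.443ms @ 2/5 + 393.443ms (2/5)
3. 786.885ms @ 4/5 + 1180.328ms (6/5)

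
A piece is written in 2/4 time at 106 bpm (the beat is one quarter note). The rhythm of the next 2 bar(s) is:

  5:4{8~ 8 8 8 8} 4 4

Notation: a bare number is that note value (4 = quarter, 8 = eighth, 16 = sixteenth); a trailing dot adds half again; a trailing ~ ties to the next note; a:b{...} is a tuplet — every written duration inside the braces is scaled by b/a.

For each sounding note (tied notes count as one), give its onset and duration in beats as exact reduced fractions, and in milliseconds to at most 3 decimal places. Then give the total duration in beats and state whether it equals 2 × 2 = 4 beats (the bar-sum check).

1) 0.0ms=0b +452.83ms=4/5b
2) 452.83ms=4/5b +226.415ms=2/5b
3) 679.245ms=6/5b +226.415ms=2/5b
4) 905.66ms=8/5b +226.415ms=2/5b
5) 1132.075ms=2b +566.038ms=1b
6) 1698.113ms=3b +566.038ms=1b
Σ=4b of 4 (106bpm 2/4) — PASS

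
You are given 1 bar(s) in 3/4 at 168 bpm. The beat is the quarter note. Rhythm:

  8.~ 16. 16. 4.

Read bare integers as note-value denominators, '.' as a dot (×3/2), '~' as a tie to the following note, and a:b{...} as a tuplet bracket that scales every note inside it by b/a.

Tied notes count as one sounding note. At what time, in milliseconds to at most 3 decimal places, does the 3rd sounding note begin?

1. 0.0ms @ 0 + 401.786ms (9/8)
2. 401.786ms @ 9/8 + 133.929ms (3/8)
3. 535.714ms @ 3/2 + 535.714ms (3/2)

note 3 onset = 3/2b = 535.714ms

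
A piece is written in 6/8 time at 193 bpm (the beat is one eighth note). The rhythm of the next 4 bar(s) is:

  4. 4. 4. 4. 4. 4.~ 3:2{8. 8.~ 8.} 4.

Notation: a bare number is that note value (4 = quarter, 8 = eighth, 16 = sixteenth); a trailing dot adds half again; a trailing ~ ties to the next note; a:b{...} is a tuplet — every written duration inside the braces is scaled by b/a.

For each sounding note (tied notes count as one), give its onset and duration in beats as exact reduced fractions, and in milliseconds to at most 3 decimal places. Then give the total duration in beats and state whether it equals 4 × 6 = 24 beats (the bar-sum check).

1) 0.0ms=0b +932.642ms=3b
2) 932.642ms=3b +932.642ms=3b
3) 1865.285ms=6b +932.642ms=3b
4) 2797.927ms=9b +932.642ms=3b
5) 3730.57ms=12b +932.642ms=3b
6) 4663.212ms=15b +1243.523ms=4b
7) 5906.736ms=19b +621.762ms=2b
8) 6528.497ms=21b +932.642ms=3b
Σ=24b of 24 (193bpm 6/8) — PASS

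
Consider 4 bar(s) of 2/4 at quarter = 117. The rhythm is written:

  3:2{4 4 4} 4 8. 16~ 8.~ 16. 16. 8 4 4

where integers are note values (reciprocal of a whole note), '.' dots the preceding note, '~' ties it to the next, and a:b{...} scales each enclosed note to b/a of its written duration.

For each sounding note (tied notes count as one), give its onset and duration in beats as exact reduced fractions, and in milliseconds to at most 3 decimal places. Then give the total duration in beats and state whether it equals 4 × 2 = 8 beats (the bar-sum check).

1) 0.0ms=0b +341.88ms=2/3b
2) 341.88ms=2/3b +341.88ms=2/3b
3) 683.761ms=4/3b +341.88ms=2/3b
4) 1025.641ms=2b +512.821ms=1b
5) 1538.462ms=3b +384.615ms=3/4b
6) 1923.077ms=15/4b +705.128ms=11/8b
7) 2628.205ms=41/8b +192.308ms=3/8b
8) 2820.513ms=11/2b +256.41ms=1/2b
9) 3076.923ms=6b +512.821ms=1b
10) 3589.744ms=7b +512.821ms=1b
Σ=8b of 8 (117bpm 2/4) — PASS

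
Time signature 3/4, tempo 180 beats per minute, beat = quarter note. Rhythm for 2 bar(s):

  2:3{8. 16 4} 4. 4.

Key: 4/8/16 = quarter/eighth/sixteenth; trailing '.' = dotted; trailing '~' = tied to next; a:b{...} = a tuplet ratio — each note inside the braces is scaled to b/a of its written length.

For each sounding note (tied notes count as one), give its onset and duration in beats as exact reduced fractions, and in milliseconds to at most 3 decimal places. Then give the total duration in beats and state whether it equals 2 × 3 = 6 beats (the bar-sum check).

1) 0.0ms=0b +375.0ms=9/8b
2) 375.0ms=9/8b +125.0ms=3/8b
3) 500.0ms=3/2b +500.0ms=3/2b
4) 1000.0ms=3b +500.0ms=3/2b
5) 1500.0ms=9/2b +500.0ms=3/2b
Σ=6b of 6 (180bpm 3/4) — PASS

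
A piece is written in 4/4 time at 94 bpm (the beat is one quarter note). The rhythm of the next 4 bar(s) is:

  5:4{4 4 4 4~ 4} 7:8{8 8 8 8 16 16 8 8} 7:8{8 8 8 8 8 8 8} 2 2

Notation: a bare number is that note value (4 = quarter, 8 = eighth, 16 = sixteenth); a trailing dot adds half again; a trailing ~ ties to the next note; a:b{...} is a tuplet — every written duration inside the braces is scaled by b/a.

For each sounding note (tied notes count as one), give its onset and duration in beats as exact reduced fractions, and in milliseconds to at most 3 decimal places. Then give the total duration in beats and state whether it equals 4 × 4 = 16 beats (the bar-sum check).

1) 0.0ms=0b +510.638ms=4/5b
2) 510.638ms=4/5b +510.638ms=4/5b
3) 1021.277ms=8/5b +510.638ms=4/5b
4) 1531.915ms=12/5b +1021.277ms=8/5b
5) 2553.191ms=4b +364.742ms=4/7b
6) 2917.933ms=32/7b +364.742ms=4/7b
7) 3282.675ms=36/7b +364.742ms=4/7b
8) 3647.416ms=40/7b +364.742ms=4/7b
9) 4012.158ms=44/7b +182.371ms=2/7b
10) 4194.529ms=46/7b +182.371ms=2/7b
11) 4376.9ms=48/7b +364.742ms=4/7b
12) 4741.641ms=52/7b +364.742ms=4/7b
13) 5106.383ms=8b +364.742ms=4/7b
14) 5471.125ms=60/7b +364.742ms=4/7b
15) 5835.866ms=64/7b +364.742ms=4/7b
16) 6200.608ms=68/7b +364.742ms=4/7b
17) 6565.35ms=72/7b +364.742ms=4/7b
18) 6930.091ms=76/7b +364.742ms=4/7b
19) 7294.833ms=80/7b +364.742ms=4/7b
20) 7659.574ms=12b +1276.596ms=2b
21) 8936.17ms=14b +1276.596ms=2b
Σ=16b of 16 (94bpm 4/4) — PASS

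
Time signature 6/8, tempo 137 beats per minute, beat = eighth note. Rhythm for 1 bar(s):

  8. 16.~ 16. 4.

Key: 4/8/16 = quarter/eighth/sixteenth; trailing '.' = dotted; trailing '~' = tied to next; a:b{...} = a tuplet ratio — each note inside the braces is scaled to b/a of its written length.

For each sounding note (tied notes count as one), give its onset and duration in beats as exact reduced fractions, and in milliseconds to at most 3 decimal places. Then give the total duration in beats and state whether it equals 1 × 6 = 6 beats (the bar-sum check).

1) 0.0ms=0b +656.934ms=3/2b
2) 656.934ms=3/2b +656.934ms=3/2b
3) 1313.869ms=3b +1313.869ms=3b
Σ=6b of 6 (137bpm 6/8) — PASS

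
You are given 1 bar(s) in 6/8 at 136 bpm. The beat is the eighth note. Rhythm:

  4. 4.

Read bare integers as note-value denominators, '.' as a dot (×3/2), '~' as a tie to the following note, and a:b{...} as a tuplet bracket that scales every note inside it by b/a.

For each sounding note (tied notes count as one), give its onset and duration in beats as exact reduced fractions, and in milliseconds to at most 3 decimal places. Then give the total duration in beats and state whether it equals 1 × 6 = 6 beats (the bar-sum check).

1) 0.0ms=0b +1323.529ms=3b
2) 1323.529ms=3b +1323.529ms=3b
Σ=6b of 6 (136bpm 6/8) — PASS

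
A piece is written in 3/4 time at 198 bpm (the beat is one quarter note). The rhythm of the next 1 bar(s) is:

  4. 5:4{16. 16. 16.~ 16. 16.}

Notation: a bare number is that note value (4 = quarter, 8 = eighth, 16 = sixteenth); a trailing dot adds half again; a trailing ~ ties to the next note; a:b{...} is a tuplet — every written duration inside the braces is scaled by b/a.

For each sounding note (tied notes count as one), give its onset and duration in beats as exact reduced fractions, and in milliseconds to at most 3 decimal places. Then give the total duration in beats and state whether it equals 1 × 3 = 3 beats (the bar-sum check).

1) 0.0ms=0b +454.545ms=3/2b
2) 454.545ms=3/2b +90.909ms=3/10b
3) 545.455ms=9/5b +90.909ms=3/10b
4) 636.364ms=21/10b +181.818ms=3/5b
5) 818.182ms=27/10b +90.909ms=3/10b
Σ=3b of 3 (198bpm 3/4) — PASS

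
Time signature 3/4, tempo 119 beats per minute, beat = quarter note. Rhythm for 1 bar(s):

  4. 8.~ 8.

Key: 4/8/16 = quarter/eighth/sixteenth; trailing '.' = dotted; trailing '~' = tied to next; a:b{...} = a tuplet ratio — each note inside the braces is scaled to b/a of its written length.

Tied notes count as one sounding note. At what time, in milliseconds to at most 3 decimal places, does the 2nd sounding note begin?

1. 0.0ms @ 0 + 756.303ms (3/2)
2. 756.303ms @ 3/2 + 756.303ms (3/2)

note 2 onset = 3/2b = 756.303ms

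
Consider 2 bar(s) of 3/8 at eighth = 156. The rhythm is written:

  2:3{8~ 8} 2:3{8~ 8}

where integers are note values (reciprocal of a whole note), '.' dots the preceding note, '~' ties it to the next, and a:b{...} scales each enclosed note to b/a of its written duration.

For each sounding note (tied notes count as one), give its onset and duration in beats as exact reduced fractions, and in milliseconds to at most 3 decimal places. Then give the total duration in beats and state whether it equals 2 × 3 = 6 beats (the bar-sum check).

1) 0.0ms=0b +1153.846ms=3b
2) 1153.846ms=3b +1153.846ms=3b
Σ=6b of 6 (156bpm 3/8) — PASS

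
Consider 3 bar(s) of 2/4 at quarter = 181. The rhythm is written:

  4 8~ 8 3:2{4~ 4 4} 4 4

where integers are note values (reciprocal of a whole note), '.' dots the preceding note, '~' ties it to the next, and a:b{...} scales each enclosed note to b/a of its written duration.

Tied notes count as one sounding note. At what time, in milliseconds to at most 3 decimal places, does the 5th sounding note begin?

1. 0.0ms @ 0 + 331.492ms (1)
2. 331.492ms @ 1 + 331.492ms (1)
3. 662.983ms @ 2 + 441.989ms (4/3)
4. 1104.972ms @ 10/3 + 220.994ms (2/3)
5. 1325.967ms @ 4 + 331.492ms (1)
6. 1657.459ms @ 5 + 331.492ms (1)

note 5 onset = 4b = 1325.967ms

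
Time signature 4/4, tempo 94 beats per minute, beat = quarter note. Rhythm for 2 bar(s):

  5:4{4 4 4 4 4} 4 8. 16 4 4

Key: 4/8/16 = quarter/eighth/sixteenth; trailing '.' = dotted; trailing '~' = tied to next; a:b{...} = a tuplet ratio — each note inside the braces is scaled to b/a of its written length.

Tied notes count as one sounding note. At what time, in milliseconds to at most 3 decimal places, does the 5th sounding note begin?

1. 0.0ms @ 0 + 510.638ms (4/5)
2. 510.638ms @ 4/5 + 510.638ms (4/5)
3. 1021.277ms @ 8/5 + 510.638ms (4/5)
4. 1531.915ms @ 12/5 + 510.638ms (4/5)
5. 2042.553ms @ 16/5 + 510.638ms (4/5)
6. 2553.191ms @ 4 + 638.298ms (1)
7. 3191.489ms @ 5 + 478.723ms (3/4)
8. 3670.213ms @ 23/4 + 159.574ms (1/4)
9. 3829.787ms @ 6 + 638.298ms (1)
10. 4468.085ms @ 7 + 638.298ms (1)

note 5 onset = 16/5b = 2042.553ms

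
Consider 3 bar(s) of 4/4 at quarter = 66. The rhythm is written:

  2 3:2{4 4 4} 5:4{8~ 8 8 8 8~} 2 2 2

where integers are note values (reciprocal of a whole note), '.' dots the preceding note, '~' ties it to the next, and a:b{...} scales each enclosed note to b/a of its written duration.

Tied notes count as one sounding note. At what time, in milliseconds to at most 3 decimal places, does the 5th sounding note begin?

note 5 onset = 4b = 3636.364ms

1. 0.0ms @ 0 + 1818.182ms (2)
2. 1818.182ms @ 2 + 606.061ms (2/3)
3. 2424.242ms @ 8/3 + 606.061ms (2/3)
4. 3030.303ms @ 10/3 + 606.061ms (2/3)
5. 3636.364ms @ 4 + 727.273ms (4/5)
6. 4363.636ms @ 24/5 + 363.636ms (2/5)
7. 4727.273ms @ 26/5 + 363.636ms (2/5)
8. 5090.909ms @ 28/5 + 2181.818ms (12/5)
9. 7272.727ms @ 8 + 1818.182ms (2)
10. 9090.909ms @ 10 + 1818.182ms (2)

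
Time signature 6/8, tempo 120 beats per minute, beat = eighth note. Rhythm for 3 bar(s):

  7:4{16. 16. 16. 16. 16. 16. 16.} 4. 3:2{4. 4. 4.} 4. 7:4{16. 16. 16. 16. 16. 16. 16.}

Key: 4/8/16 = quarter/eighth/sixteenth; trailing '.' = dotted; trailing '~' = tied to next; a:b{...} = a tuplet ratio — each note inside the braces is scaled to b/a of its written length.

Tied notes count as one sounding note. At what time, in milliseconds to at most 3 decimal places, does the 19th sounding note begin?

1. 0.0ms @ 0 + 214.286ms (3/7)
2. 214.286ms @ 3/7 + 214.286ms (3/7)
3. 428.571ms @ 6/7 + 214.286ms (3/7)
4. 642.857ms @ 9/7 + 214.286ms (3/7)
5. 857.143ms @ 12/7 + 214.286ms (3/7)
6. 1071.429ms @ 15/7 + 214.286ms (3/7)
7. 1285.714ms @ 18/7 + 214.286ms (3/7)
8. 1500.0ms @ 3 + 1500.0ms (3)
9. 3000.0ms @ 6 + 1000.0ms (2)
10. 4000.0ms @ 8 + 1000.0ms (2)
11. 5000.0ms @ 10 + 1000.0ms (2)
12. 6000.0ms @ 12 + 1500.0ms (3)
13. 7500.0ms @ 15 + 214.286ms (3/7)
14. 7714.286ms @ 108/7 + 214.286ms (3/7)
15. 7928.571ms @ 111/7 + 214.286ms (3/7)
16. 8142.857ms @ 114/7 + 214.286ms (3/7)
17. 8357.143ms @ 117/7 + 214.286ms (3/7)
18. 8571.429ms @ 120/7 + 214.286ms (3/7)
19. 8785.714ms @ 123/7 + 214.286ms (3/7)

note 19 onset = 123/7b = 8785.714ms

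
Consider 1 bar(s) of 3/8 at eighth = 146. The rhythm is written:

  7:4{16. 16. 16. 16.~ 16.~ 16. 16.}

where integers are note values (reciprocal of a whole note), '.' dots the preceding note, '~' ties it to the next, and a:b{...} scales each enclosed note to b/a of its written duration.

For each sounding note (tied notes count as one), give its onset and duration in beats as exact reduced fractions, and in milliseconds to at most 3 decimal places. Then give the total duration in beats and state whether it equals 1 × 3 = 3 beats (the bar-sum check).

1) 0.0ms=0b +176.125ms=3/7b
2) 176.125ms=3/7b +176.125ms=3/7b
3) 352.25ms=6/7b +176.125ms=3/7b
4) 528.376ms=9/7b +528.376ms=9/7b
5) 1056.751ms=18/7b +176.125ms=3/7b
Σ=3b of 3 (146bpm 3/8) — PASS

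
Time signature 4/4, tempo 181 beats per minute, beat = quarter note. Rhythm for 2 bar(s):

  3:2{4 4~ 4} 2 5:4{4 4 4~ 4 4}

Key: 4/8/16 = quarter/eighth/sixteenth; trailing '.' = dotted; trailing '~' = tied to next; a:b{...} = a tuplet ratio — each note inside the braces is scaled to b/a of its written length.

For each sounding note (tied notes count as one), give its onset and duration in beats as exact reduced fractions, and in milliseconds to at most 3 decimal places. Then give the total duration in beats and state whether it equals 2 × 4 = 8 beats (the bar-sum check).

1) 0.0ms=0b +220.994ms=2/3b
2) 220.994ms=2/3b +441.989ms=4/3b
3) 662.983ms=2b +662.983ms=2b
4) 1325.967ms=4b +265.193ms=4/5b
5) 1591.16ms=24/5b +265.193ms=4/5b
6) 1856.354ms=28/5b +530.387ms=8/5b
7) 2386.74ms=36/5b +265.193ms=4/5b
Σ=8b of 8 (181bpm 4/4) — PASS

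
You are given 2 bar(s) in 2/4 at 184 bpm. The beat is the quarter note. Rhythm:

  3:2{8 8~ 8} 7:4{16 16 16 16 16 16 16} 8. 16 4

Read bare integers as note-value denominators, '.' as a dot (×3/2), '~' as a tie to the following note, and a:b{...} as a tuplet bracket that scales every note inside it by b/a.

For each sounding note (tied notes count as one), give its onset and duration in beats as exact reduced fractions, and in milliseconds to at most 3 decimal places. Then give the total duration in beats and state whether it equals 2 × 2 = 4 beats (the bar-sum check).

1) 0.0ms=0b +108.696ms=1/3b
2) 108.696ms=1/3b +217.391ms=2/3b
3) 326.087ms=1b +46.584ms=1/7b
4) 372.671ms=8/7b +46.584ms=1/7b
5) 419.255ms=9/7b +46.584ms=1/7b
6) 465.839ms=10/7b +46.584ms=1/7b
7) 512.422ms=11/7b +46.584ms=1/7b
8) 559.006ms=12/7b +46.584ms=1/7b
9) 605.59ms=13/7b +46.584ms=1/7b
10) 652.174ms=2b +244.565ms=3/4b
11) 896.739ms=11/4b +81.522ms=1/4b
12) 978.261ms=3b +326.087ms=1b
Σ=4b of 4 (184bpm 2/4) — PASS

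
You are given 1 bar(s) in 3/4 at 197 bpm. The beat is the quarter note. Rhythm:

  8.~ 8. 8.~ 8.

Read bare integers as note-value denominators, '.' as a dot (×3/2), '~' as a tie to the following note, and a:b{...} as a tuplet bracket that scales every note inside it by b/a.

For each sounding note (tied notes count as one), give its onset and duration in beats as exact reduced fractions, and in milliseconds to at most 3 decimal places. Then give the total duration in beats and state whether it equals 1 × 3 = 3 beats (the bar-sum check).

1) 0.0ms=0b +456.853ms=3/2b
2) 456.853ms=3/2b +456.853ms=3/2b
Σ=3b of 3 (197bpm 3/4) — PASS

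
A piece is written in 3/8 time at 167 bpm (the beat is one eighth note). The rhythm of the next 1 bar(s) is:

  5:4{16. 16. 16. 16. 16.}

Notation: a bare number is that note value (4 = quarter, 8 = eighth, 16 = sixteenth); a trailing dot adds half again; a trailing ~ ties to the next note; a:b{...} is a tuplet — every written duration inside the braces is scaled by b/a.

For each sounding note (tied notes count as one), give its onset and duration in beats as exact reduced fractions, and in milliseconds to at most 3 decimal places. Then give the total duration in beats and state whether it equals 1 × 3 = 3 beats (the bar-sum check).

1) 0.0ms=0b +215.569ms=3/5b
2) 215.569ms=3/5b +215.569ms=3/5b
3) 431.138ms=6/5b +215.569ms=3/5b
4) 646.707ms=9/5b +215.569ms=3/5b
5) 862.275ms=12/5b +215.569ms=3/5b
Σ=3b of 3 (167bpm 3/8) — PASS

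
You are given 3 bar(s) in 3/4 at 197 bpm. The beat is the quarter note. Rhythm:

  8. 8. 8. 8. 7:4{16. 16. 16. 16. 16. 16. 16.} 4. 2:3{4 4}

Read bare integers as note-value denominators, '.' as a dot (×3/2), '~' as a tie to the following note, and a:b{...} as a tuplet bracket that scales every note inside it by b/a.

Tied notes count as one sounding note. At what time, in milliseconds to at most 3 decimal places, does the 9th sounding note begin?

note 9 onset = 27/7b = 1174.764ms

1. 0.0ms @ 0 + 228.426ms (3/4)
2. 228.426ms @ 3/4 + 228.426ms (3/4)
3. 456.853ms @ 3/2 + 228.426ms (3/4)
4. 685.279ms @ 9/4 + 228.426ms (3/4)
5. 913.706ms @ 3 + 65.265ms (3/14)
6. 978.97ms @ 45/14 + 65.265ms (3/14)
7. 1044.235ms @ 24/7 + 65.265ms (3/14)
8. 1109.5ms @ 51/14 + 65.265ms (3/14)
9. 1174.764ms @ 27/7 + 65.265ms (3/14)
10. 1240.029ms @ 57/14 + 65.265ms (3/14)
11. 1305.294ms @ 30/7 + 65.265ms (3/14)
12. 1370.558ms @ 9/2 + 456.853ms (3/2)
13. 1827.411ms @ 6 + 456.853ms (3/2)
14. 2284.264ms @ 15/2 + 456.853ms (3/2)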